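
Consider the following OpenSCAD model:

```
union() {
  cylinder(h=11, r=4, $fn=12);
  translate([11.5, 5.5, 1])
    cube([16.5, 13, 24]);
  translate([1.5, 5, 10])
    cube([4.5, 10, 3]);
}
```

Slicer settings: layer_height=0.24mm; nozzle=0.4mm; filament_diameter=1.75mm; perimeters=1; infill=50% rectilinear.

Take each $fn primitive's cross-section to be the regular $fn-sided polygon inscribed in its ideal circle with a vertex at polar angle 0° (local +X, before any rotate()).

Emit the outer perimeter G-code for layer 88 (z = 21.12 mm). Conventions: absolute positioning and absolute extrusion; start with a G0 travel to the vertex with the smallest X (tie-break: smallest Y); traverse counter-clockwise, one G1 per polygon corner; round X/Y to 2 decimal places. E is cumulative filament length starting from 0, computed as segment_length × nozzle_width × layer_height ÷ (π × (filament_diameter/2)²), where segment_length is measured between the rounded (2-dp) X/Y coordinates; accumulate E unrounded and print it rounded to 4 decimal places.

G0 X11.50 Y5.50 Z21.12
G1 X28.00 Y5.50 E0.6586
G1 X28.00 Y18.50 E1.1774
G1 X11.50 Y18.50 E1.8360
G1 X11.50 Y5.50 E2.3548

At z = 21.12 mm: the cylinder is not intersected at this z (z outside [0, 11]); the cube at (11.5, 5.5) is present — its section is the full 16.5×13 rectangle; the cube at (1.5, 5) is absent (z outside [10, 13]); Merging all regions: only the 16.5×13 cube at (11.5, 5.5) is present, so the union is just that shape — 1 connected region. The outline is a single polygon with 4 vertices. Extrusion per mm of travel: 0.4 × 0.24 / (π × 0.875²) = 0.039912. Accumulating E over each segment gives final E = 2.3548.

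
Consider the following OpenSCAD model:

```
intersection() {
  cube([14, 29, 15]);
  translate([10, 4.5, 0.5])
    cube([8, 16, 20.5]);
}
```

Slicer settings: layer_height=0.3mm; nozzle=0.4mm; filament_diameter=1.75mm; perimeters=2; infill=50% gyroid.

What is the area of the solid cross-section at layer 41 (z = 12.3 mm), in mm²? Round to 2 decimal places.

At z = 12.3 mm: the cube (footprint 14×29) is included at this height (area 406.00 mm²); the cube at (10, 4.5) is present — its section is the full 8×16 rectangle (area 128.00 mm²); After intersecting: the 8×16 cube at (10, 4.5) partially overlaps the 14×29 cube; clipping to the common part keeps 64.00 mm² — area = 64.00 mm². Overall, the cross-section is a single solid region. Net area = 64.00 mm².

64.00 mm²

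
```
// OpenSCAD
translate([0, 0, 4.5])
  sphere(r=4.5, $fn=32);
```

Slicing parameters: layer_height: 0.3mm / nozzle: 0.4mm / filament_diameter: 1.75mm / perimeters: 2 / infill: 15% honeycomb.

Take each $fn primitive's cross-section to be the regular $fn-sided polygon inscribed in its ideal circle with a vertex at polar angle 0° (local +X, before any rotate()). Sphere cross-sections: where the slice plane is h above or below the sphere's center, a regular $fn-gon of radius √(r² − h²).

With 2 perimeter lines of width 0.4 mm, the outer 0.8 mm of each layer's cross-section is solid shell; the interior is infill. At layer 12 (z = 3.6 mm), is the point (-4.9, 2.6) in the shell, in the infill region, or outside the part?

At z = 3.6 mm: the r=4.5 sphere slices to a regular 32-gon of circumradius 4.409 (√(r²−h²) with h=0.9 from center). Overall, the cross-section is a single solid region. The nearest boundary edge runs (-3.67, 2.45)→(-4.07, 1.69); distance from the point to it = 1.16 mm. The point is not inside any of the regions above, so it lies outside the cross-section (1.16 mm from the nearest boundary).

outside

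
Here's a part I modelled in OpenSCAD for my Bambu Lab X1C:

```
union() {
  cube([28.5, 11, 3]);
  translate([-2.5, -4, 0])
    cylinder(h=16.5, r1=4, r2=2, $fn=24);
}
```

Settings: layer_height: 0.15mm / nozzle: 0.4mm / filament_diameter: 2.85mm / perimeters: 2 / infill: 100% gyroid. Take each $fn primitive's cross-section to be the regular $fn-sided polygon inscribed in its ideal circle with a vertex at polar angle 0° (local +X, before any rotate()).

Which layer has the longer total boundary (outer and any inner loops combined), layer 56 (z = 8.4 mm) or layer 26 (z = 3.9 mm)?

layer 26 (z = 3.9 mm)

Layer 56 (z = 8.4): the cube is not intersected at this z (z outside [0, 3]); the cone at (-2.5, -4) contributes a regular 24-gon of circumradius 2.982 (interpolated between r1=4 and r2=2 at t=0.509) (perimeter = 2·24·2.982·sin(180°/24) = 18.68 mm); Taking the union: only the cone at (-2.5, -4) is present, so the union is just that shape — boundary = 18.68 mm. So its perimeter = 18.68 mm. Layer 26 (z = 3.9): the cube is not intersected at this z (z outside [0, 3]); the cone at (-2.5, -4) (r1=4→r2=2) has section circumradius 3.527 here — a regular 24-gon (perimeter = 2·24·3.527·sin(180°/24) = 22.10 mm); Taking the union: only the cone at (-2.5, -4) is present, so the union is just that shape — boundary = 22.10 mm. So its perimeter = 22.10 mm. Layer 26 is larger (22.10 vs 18.68 mm).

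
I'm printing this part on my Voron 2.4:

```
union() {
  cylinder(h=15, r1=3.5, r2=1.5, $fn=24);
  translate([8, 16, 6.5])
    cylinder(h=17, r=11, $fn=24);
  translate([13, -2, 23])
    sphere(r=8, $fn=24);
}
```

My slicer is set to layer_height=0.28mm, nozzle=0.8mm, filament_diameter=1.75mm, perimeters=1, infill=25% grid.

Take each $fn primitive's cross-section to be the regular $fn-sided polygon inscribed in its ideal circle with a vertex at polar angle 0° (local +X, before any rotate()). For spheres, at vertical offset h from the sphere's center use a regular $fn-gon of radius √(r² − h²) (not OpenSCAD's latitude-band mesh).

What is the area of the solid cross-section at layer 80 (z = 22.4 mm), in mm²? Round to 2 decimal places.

At z = 22.4 mm: the cone does not reach this height (z outside [0, 15]); the r=11 cylinder at (8, 16) contributes a regular 24-gon of circumradius 11 (area = (24/2)·11.000²·sin(360°/24) = 375.81 mm²); the sphere at (13, -2): section is a regular 24-gon, circumradius = √(r²−h²) = √(8²−0.6²) = 7.977 (area = (24/2)·7.977²·sin(360°/24) = 197.65 mm²); Taking the union: the regions partially overlap — summed areas 573.46 mm² minus the doubly-counted overlap 0.33 mm² gives 573.13 mm² — area = 573.13 mm². Overall, the cross-section is a single solid region. Net area = 573.13 mm².

573.13 mm²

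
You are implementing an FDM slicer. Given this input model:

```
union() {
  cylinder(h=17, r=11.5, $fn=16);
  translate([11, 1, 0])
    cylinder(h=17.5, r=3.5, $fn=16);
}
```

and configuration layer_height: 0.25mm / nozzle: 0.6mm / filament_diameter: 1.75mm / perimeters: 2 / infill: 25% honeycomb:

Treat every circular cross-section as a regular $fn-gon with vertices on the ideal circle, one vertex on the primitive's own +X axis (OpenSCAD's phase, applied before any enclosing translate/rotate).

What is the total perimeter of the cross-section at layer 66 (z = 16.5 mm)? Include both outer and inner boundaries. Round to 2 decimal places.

76.05 mm

At z = 16.5 mm: the r=11.5 cylinder gives a regular 16-gon of circumradius 11.5 (constant along its height) (perimeter = 2·16·11.500·sin(180°/16) = 71.79 mm); the r=3.5 cylinder at (11, 1) gives a regular 16-gon of circumradius 3.5 (constant along its height) (perimeter = 2·16·3.500·sin(180°/16) = 21.85 mm); Merging all regions: the regions partially overlap (shared area 19.63 mm²), so the edge portions inside another operand are dropped and the merged outline is re-measured after clipping — boundary = 76.05 mm. Overall, the cross-section is a single solid region. Total boundary length (outer) = 76.05 mm.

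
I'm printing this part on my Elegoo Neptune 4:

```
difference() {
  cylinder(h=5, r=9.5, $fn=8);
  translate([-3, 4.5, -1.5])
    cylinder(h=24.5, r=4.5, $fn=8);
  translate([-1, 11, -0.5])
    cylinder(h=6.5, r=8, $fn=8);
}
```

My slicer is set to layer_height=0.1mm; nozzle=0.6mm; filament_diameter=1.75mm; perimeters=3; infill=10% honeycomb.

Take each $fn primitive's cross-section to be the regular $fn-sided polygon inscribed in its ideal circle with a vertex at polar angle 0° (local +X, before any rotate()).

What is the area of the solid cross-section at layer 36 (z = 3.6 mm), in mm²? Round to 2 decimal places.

182.45 mm²

At z = 3.6 mm: the cylinder: section is a regular 8-gon, circumradius r=9.5 (area = (8/2)·9.500²·sin(360°/8) = 255.27 mm²); the cylinder at (-3, 4.5): section is a regular 8-gon, circumradius r=4.5 (area = (8/2)·4.500²·sin(360°/8) = 57.28 mm²); the r=8 cylinder at (-1, 11) contributes a regular 8-gon of circumradius 8 (area = (8/2)·8.000²·sin(360°/8) = 181.02 mm²); Taking the first minus the rest: starting from the r=9.5 cylinder (255.27 mm²), the r=4.5 cylinder at (-3, 4.5) partially overlaps it — only the 54.44 mm² overlap (of its 57.28 mm²) is removed, clipping the outline; the r=8 cylinder at (-1, 11) partially overlaps it — only the 18.38 mm² overlap (of its 181.02 mm²) is removed, clipping the outline — area = 182.45 mm². Overall, the cross-section is a single solid region. Net area = 182.45 mm².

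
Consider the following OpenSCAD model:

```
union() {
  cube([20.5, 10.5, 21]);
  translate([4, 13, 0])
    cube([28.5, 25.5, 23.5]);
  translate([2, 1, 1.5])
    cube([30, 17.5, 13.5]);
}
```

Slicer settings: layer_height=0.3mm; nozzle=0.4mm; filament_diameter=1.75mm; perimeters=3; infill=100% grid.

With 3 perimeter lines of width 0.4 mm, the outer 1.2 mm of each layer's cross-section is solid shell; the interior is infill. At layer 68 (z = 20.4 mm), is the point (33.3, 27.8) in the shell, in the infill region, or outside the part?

outside

At z = 20.4 mm: the cube is present — its section is the full 20.5×10.5 rectangle; the cube at (4, 13) is present — its section is the full 28.5×25.5 rectangle; the cube at (2, 1) is not intersected at this z (z outside [1.5, 15]); Combining (union): the 2 present regions are separate (no shared area or edge), so areas and boundary lengths simply add and each stays a separate island — 2 connected regions. Overall, the cross-section has 2 separate islands. The nearest boundary edge runs (32.50, 38.50)→(32.50, 13.00); distance from the point to it = 0.80 mm. The point is not inside any of the regions above, so it lies outside the cross-section (0.80 mm from the nearest boundary).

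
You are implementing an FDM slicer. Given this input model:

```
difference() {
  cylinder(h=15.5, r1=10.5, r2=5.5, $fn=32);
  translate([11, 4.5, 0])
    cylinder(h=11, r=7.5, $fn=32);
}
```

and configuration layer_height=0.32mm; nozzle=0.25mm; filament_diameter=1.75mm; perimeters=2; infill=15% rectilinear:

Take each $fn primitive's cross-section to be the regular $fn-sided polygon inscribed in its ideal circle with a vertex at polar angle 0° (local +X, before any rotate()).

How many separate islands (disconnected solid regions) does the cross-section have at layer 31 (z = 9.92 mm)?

At z = 9.92 mm: the cone contributes a regular 32-gon of circumradius 7.300 (interpolated between r1=10.5 and r2=5.5 at t=0.640); the r=7.5 cylinder at (11, 4.5) contributes a regular 32-gon of circumradius 7.5; Taking the first minus the rest: starting from the cone, the r=7.5 cylinder at (11, 4.5) partially overlaps it — only the 17.07 mm² overlap (of its 175.58 mm²) is removed, clipping the outline — 1 connected region. Overall, the cross-section is a single solid region. Island count = 1.

1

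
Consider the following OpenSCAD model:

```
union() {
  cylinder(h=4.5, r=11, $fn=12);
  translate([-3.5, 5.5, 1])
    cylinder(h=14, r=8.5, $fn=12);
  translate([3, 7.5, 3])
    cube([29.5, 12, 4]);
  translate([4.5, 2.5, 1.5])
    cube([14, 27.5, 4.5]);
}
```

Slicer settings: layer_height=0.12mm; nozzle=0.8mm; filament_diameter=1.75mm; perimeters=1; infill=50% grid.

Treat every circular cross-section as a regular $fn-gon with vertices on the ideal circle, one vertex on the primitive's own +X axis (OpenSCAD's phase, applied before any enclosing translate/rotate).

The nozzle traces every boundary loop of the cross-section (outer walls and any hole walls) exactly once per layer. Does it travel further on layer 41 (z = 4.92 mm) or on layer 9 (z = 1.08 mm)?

Layer 41 (z = 4.92): the cylinder is absent (z outside [0, 4.5]); the r=8.5 cylinder at (-3.5, 5.5) gives a regular 12-gon of circumradius 8.5 (constant along its height) (perimeter = 2·12·8.500·sin(180°/12) = 52.80 mm); the cube at (3, 7.5) is present — its section is the full 29.5×12 rectangle (perimeter 83.00 mm); the cube at (4.5, 2.5) (footprint 14×27.5) is included at this height (perimeter 83.00 mm); Taking the union: the regions partially overlap (shared area 171.92 mm²), so the edge portions inside another operand are dropped and the merged outline is re-measured after clipping — boundary (outer + 1 inner loop) = 151.08 mm. So its perimeter = 151.08 mm. Layer 9 (z = 1.08): the cylinder: section is a regular 12-gon, circumradius r=11 (perimeter = 2·12·11.000·sin(180°/12) = 68.33 mm); the cylinder at (-3.5, 5.5): section is a regular 12-gon, circumradius r=8.5 (perimeter = 2·12·8.500·sin(180°/12) = 52.80 mm); the cube at (3, 7.5) is absent (z outside [3, 7]); the cube at (4.5, 2.5) is absent (z outside [1.5, 6]); Combining (union): the regions partially overlap (shared area 158.62 mm²), so the edge portions inside another operand are dropped and the merged outline is re-measured after clipping — boundary = 74.89 mm. So its perimeter = 74.89 mm. Layer 41 is larger (151.08 vs 74.89 mm).

layer 41 (z = 4.92 mm)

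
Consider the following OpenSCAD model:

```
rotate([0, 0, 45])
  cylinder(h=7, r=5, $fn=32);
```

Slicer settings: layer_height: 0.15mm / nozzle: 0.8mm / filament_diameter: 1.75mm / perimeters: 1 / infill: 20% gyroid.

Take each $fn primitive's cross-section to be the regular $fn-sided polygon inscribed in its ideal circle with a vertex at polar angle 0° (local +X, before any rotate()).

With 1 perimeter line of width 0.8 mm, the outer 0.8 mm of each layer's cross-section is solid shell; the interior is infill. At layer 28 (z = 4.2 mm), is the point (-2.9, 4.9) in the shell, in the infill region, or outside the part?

At z = 4.2 mm: the r=5 cylinder contributes a regular 32-gon of circumradius 5; (rotated 45° about Z; rotation is an isometry so areas/perimeters/island counts are preserved). Overall, the cross-section is a single solid region. Undo the 45° rotation: the query point maps to (1.414, 5.515) in the un-rotated model frame. The nearest boundary edge runs (1.91, 4.62)→(0.98, 4.90); distance from the point to it = 0.71 mm. The point is not inside any of the regions above, so it lies outside the cross-section (0.71 mm from the nearest boundary).

outside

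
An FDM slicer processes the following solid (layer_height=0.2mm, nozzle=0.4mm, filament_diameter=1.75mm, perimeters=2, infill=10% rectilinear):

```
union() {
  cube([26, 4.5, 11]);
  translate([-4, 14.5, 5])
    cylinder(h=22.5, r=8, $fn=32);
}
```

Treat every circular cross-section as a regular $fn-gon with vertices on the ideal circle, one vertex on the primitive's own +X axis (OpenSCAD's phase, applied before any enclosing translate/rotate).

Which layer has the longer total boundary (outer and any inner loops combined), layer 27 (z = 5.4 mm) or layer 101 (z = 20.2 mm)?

Layer 27 (z = 5.4): the cube is present — its section is the full 26×4.5 rectangle (perimeter 61.00 mm); the cylinder at (-4, 14.5): section is a regular 32-gon, circumradius r=8 (perimeter = 2·32·8.000·sin(180°/32) = 50.18 mm); Merging all regions: the 2 present regions are separate (no shared area or edge), so areas and boundary lengths simply add and each stays a separate island — boundary = 111.18 mm. So its perimeter = 111.18 mm. Layer 101 (z = 20.2): the cube is not intersected at this z (z outside [0, 11]); the cylinder at (-4, 14.5): section is a regular 32-gon, circumradius r=8 (perimeter = 2·32·8.000·sin(180°/32) = 50.18 mm); Taking the union: only the r=8 cylinder at (-4, 14.5) is present, so the union is just that shape — boundary = 50.18 mm. So its perimeter = 50.18 mm. Layer 27 is larger (111.18 vs 50.18 mm).

layer 27 (z = 5.4 mm)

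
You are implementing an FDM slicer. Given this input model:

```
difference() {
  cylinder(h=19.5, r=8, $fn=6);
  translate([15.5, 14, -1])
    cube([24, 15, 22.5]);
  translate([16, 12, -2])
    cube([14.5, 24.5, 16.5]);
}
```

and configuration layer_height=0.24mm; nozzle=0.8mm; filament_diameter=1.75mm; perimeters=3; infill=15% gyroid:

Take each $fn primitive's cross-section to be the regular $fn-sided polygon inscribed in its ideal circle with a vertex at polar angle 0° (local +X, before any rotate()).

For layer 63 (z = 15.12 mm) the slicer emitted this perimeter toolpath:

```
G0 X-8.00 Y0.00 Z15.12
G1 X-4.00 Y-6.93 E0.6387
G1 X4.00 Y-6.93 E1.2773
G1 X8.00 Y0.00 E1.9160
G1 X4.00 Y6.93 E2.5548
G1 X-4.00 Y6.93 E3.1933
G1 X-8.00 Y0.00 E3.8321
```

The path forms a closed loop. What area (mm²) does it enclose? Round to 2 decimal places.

Apply the shoelace formula to the sequence of (X, Y) vertices; enclosed area = 166.32 mm².

166.32 mm²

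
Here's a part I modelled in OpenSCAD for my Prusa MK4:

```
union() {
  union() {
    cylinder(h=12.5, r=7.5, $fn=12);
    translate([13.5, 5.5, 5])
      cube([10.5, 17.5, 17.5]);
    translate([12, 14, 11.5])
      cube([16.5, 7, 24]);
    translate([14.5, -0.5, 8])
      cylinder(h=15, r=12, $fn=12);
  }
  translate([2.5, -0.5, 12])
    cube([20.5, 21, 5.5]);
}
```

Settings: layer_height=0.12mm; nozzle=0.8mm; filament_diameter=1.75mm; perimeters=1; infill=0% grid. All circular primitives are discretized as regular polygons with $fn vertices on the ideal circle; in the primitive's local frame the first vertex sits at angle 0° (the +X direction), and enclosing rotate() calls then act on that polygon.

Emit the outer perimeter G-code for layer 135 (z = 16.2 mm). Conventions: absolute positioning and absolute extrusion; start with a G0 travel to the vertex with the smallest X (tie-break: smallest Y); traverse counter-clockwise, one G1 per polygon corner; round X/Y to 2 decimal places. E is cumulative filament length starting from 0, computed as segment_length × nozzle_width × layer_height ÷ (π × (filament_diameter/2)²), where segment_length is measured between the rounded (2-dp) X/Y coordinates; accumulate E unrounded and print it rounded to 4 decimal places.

At z = 16.2 mm: the cylinder is not intersected at this z (z outside [0, 12.5]); the 10.5×17.5 cube at (13.5, 5.5) contributes its full rectangle; the cube at (12, 14) (footprint 16.5×7) is included at this height; the r=12 cylinder at (14.5, -0.5) gives a regular 12-gon of circumradius 12 (constant along its height); Merging all regions: the regions partially overlap (shared area 119.79 mm²), so overlapping operands fuse into one piece — 1 connected region; the cube at (2.5, -0.5) (footprint 20.5×21) is included at this height; Merging all regions: the regions partially overlap (shared area 305.38 mm²), so overlapping operands fuse into one piece — 1 connected region. The outline is a single polygon with 19 vertices. Extrusion per mm of travel: 0.8 × 0.12 / (π × 0.875²) = 0.039912. Accumulating E over each segment gives final E = 4.6037.

G0 X2.50 Y-0.50 Z16.20
G1 X4.11 Y-6.50 E0.2479
G1 X8.50 Y-10.89 E0.4957
G1 X14.50 Y-12.50 E0.7437
G1 X20.50 Y-10.89 E0.9916
G1 X24.89 Y-6.50 E1.2394
G1 X26.50 Y-0.50 E1.4874
G1 X24.89 Y5.50 E1.7353
G1 X24.00 Y6.39 E1.7855
G1 X24.00 Y14.00 E2.0893
G1 X28.50 Y14.00 E2.2689
G1 X28.50 Y21.00 E2.5483
G1 X24.00 Y21.00 E2.7279
G1 X24.00 Y23.00 E2.8077
G1 X13.50 Y23.00 E3.2268
G1 X13.50 Y21.00 E3.3066
G1 X12.00 Y21.00 E3.3665
G1 X12.00 Y20.50 E3.3864
G1 X2.50 Y20.50 E3.7656
G1 X2.50 Y-0.50 E4.6037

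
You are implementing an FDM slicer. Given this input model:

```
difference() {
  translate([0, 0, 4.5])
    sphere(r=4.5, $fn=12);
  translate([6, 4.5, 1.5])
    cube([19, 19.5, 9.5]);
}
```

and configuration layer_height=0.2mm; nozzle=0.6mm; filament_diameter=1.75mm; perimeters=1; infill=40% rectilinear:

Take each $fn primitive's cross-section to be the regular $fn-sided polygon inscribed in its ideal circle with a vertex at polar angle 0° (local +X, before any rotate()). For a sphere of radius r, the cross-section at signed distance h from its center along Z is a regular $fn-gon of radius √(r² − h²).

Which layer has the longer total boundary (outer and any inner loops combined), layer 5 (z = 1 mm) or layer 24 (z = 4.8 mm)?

Layer 5 (z = 1): the sphere: section is a regular 12-gon, circumradius = √(r²−h²) = √(4.5²−3.5²) = 2.828 (perimeter = 2·12·2.828·sin(180°/12) = 17.57 mm); the cube at (6, 4.5) is not intersected at this z (z outside [1.5, 11]); Subtracting the remaining from the first: none of the subtracted shapes is present at this height, so the r=4.5 sphere is unchanged — boundary = 17.57 mm. So its perimeter = 17.57 mm. Layer 24 (z = 4.8): the r=4.5 sphere slices to a regular 12-gon of circumradius 4.490 (√(r²−h²) with h=0.3 from center) (perimeter = 2·12·4.490·sin(180°/12) = 27.89 mm); the 19×19.5 cube at (6, 4.5) contributes its full rectangle (perimeter 77.00 mm); After the difference (first − rest): starting from the r=4.5 sphere, the 19×19.5 cube at (6, 4.5) misses the remaining region (no effect) — boundary = 27.89 mm. So its perimeter = 27.89 mm. Layer 24 is larger (27.89 vs 17.57 mm).

layer 24 (z = 4.8 mm)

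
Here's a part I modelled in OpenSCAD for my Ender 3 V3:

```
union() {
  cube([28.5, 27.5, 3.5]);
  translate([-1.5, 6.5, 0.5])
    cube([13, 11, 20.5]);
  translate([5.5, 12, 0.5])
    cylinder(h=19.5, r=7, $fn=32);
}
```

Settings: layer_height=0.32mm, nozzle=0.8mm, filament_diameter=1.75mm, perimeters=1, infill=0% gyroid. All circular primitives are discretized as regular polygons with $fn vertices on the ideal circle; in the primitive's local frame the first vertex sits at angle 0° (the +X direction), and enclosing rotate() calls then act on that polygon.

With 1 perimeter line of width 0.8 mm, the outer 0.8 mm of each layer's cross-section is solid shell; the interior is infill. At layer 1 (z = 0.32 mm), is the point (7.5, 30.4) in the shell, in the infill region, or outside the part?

At z = 0.32 mm: the cube (footprint 28.5×27.5) is included at this height; the cube at (-1.5, 6.5) is absent (z outside [0.5, 21]); the cylinder at (5.5, 12) does not reach this height (z outside [0.5, 20]); Combining (union): only the 28.5×27.5 cube is present, so the union is just that shape — 1 connected region. Overall, the cross-section is a single solid region. The nearest boundary edge runs (28.50, 27.50)→(0.00, 27.50); distance from the point to it = 2.90 mm. The point is not inside any of the regions above, so it lies outside the cross-section (2.90 mm from the nearest boundary).

outside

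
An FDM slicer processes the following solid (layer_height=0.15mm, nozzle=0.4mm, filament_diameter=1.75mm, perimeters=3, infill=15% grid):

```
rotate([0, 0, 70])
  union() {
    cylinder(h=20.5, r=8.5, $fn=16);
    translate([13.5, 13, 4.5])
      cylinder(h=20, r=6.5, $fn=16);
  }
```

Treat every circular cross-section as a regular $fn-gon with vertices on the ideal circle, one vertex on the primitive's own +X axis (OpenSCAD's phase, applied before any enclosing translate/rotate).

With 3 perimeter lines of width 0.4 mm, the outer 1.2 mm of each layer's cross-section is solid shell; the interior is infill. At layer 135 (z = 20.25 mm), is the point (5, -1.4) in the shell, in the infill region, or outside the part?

infill

At z = 20.25 mm: the cylinder: section is a regular 16-gon, circumradius r=8.5; the r=6.5 cylinder at (13.5, 13) gives a regular 16-gon of circumradius 6.5 (constant along its height); Taking the union: the 2 present regions are separate (no shared area or edge), so areas and boundary lengths simply add and each stays a separate island — 2 connected regions; (rotated 70° about Z; rotation is an isometry so areas/perimeters/island counts are preserved). Overall, the cross-section has 2 separate islands. Undo the 70° rotation: the query point maps to (0.395, -5.177) in the un-rotated model frame. The nearest boundary edge runs (3.25, -7.85)→(-0.00, -8.50); distance from the point to it = 3.18 mm. (Shell/infill is judged within the island containing the point — the largest one.) The point is inside the cross-section and 3.18 mm from the nearest boundary — more than the 1.2 mm shell width (3 × 0.4), so it's in the infill interior.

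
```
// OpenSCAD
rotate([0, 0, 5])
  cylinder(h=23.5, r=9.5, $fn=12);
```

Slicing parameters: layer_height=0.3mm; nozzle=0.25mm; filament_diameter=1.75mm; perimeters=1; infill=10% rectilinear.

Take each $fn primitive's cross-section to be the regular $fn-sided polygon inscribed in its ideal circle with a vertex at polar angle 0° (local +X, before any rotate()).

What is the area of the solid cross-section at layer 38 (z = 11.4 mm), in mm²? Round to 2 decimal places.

At z = 11.4 mm: the r=9.5 cylinder contributes a regular 12-gon of circumradius 9.5 (area = (12/2)·9.500²·sin(360°/12) = 270.75 mm²); (rotated 5° about Z; rotation is an isometry so areas/perimeters/island counts are preserved). Overall, the cross-section is a single solid region. Net area = 270.75 mm².

270.75 mm²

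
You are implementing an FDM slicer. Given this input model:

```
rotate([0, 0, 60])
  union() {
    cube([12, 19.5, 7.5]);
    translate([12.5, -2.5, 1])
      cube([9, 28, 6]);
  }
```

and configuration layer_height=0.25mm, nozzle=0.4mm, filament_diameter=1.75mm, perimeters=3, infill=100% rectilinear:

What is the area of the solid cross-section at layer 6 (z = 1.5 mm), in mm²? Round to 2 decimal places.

At z = 1.5 mm: the cube (footprint 12×19.5) is included at this height (area 234.00 mm²); the 9×28 cube at (12.5, -2.5) contributes its full rectangle (area 252.00 mm²); Merging all regions: the 2 present regions are separate (no shared area or edge), so areas and boundary lengths simply add and each stays a separate island — area = 486.00 mm²; (whole slice rotated 60° about Z — lengths, areas and connectivity unchanged). Overall, the cross-section has 2 separate islands. Net area = 486.00 mm².

486.00 mm²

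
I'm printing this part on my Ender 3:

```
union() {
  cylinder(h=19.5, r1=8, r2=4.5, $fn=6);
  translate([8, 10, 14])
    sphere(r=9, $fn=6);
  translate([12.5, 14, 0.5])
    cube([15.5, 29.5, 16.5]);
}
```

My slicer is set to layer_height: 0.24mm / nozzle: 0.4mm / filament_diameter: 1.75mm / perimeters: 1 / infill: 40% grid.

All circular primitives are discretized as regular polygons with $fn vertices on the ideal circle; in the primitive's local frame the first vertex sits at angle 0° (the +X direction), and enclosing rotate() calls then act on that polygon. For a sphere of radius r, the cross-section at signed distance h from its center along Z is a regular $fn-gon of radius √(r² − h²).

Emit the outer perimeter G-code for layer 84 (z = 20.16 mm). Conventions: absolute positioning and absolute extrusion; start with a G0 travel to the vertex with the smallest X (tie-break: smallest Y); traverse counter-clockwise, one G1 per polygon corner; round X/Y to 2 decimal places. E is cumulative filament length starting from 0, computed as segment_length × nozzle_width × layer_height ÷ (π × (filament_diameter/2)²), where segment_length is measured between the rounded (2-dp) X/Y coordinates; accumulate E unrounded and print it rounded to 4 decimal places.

G0 X1.44 Y10.00 Z20.16
G1 X4.72 Y4.32 E0.2618
G1 X11.28 Y4.32 E0.5236
G1 X14.56 Y10.00 E0.7854
G1 X11.28 Y15.68 E1.0472
G1 X4.72 Y15.68 E1.3090
G1 X1.44 Y10.00 E1.5708

At z = 20.16 mm: the cone is absent (z outside [0, 19.5]); the r=9 sphere at (8, 10) slices to a regular 6-gon of circumradius 6.562 (√(r²−h²) with h=6.16 from center); the cube at (12.5, 14) is absent (z outside [0.5, 17]); Combining (union): only the r=9 sphere at (8, 10) is present, so the union is just that shape — 1 connected region. The outline is a single polygon with 6 vertices. Extrusion per mm of travel: 0.4 × 0.24 / (π × 0.875²) = 0.039912. Accumulating E over each segment gives final E = 1.5708.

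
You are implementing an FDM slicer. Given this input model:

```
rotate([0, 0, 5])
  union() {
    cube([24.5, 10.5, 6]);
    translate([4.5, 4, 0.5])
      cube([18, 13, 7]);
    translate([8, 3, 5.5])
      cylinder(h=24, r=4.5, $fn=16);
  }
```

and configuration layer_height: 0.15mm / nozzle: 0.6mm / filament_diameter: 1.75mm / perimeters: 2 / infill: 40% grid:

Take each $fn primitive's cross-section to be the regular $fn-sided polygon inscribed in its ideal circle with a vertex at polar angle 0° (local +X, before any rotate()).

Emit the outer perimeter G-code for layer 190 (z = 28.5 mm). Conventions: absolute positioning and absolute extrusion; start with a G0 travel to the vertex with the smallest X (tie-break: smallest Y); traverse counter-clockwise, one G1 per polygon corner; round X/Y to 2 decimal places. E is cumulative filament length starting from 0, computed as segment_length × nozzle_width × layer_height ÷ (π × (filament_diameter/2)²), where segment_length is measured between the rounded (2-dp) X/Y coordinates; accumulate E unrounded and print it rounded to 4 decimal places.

At z = 28.5 mm: the cube is absent (z outside [0, 6]); the cube at (4.5, 4) does not reach this height (z outside [0.5, 7.5]); the r=4.5 cylinder at (8, 3) contributes a regular 16-gon of circumradius 4.5; Merging all regions: only the r=4.5 cylinder at (8, 3) is present, so the union is just that shape — 1 connected region; (whole slice rotated 5° about Z — lengths, areas and connectivity unchanged). The outline is a single polygon with 16 vertices. Extrusion per mm of travel: 0.6 × 0.15 / (π × 0.875²) = 0.037418. Accumulating E over each segment gives final E = 1.0513.

G0 X3.23 Y3.29 Z28.50
G1 X3.72 Y1.61 E0.0655
G1 X4.82 Y0.24 E0.1312
G1 X6.35 Y-0.61 E0.1967
G1 X8.10 Y-0.80 E0.2626
G1 X9.79 Y-0.31 E0.3284
G1 X11.16 Y0.79 E0.3942
G1 X12.00 Y2.33 E0.4598
G1 X12.19 Y4.08 E0.5257
G1 X11.70 Y5.76 E0.5911
G1 X10.60 Y7.13 E0.6569
G1 X9.06 Y7.98 E0.7227
G1 X7.32 Y8.17 E0.7882
G1 X5.63 Y7.68 E0.8540
G1 X4.26 Y6.58 E0.9198
G1 X3.42 Y5.04 E0.9854
G1 X3.23 Y3.29 E1.0513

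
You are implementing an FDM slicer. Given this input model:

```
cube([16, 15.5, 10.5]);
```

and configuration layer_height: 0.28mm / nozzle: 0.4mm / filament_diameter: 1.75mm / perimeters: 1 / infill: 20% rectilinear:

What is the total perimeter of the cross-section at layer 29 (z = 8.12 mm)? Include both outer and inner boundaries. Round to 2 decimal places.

63.00 mm

At z = 8.12 mm: the 16×15.5 cube contributes its full rectangle (perimeter 63.00 mm). Overall, the cross-section is a single solid region. Total boundary length (outer) = 63.00 mm.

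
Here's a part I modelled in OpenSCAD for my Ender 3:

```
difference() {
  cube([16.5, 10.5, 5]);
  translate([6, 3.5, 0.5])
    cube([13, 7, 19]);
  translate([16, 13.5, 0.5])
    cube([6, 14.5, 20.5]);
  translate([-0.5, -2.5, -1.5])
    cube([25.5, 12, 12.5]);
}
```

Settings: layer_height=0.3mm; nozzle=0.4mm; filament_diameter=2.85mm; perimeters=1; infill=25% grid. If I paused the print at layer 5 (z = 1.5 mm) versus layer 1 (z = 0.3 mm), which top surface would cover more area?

Layer 5 (z = 1.5): the 16.5×10.5 cube contributes its full rectangle (area 173.25 mm²); the cube at (6, 3.5) (footprint 13×7) is included at this height (area 91.00 mm²); the cube at (16, 13.5) is present — its section is the full 6×14.5 rectangle (area 87.00 mm²); the cube at (-0.5, -2.5) is present — its section is the full 25.5×12 rectangle (area 306.00 mm²); Subtracting the remaining from the first: starting from the 16.5×10.5 cube (173.25 mm²), the 13×7 cube at (6, 3.5) partially overlaps it — only the 73.50 mm² overlap (of its 91.00 mm²) is removed, clipping the outline; the 6×14.5 cube at (16, 13.5) misses the remaining region (no effect); the 25.5×12 cube at (-0.5, -2.5) partially overlaps it — only the 93.75 mm² overlap (of its 306.00 mm²) is removed, clipping the outline — area = 6.00 mm². So its area = 6.00 mm². Layer 1 (z = 0.3): the 16.5×10.5 cube contributes its full rectangle (area 173.25 mm²); the cube at (6, 3.5) is not intersected at this z (z outside [0.5, 19.5]); the cube at (16, 13.5) does not reach this height (z outside [0.5, 21]); the cube at (-0.5, -2.5) is present — its section is the full 25.5×12 rectangle (area 306.00 mm²); Taking the first minus the rest: starting from the 16.5×10.5 cube (173.25 mm²), the 25.5×12 cube at (-0.5, -2.5) partially overlaps it — only the 156.75 mm² overlap (of its 306.00 mm²) is removed, clipping the outline — area = 16.50 mm². So its area = 16.50 mm². Layer 1 is larger (16.50 vs 6.00 mm²).

layer 1 (z = 0.3 mm)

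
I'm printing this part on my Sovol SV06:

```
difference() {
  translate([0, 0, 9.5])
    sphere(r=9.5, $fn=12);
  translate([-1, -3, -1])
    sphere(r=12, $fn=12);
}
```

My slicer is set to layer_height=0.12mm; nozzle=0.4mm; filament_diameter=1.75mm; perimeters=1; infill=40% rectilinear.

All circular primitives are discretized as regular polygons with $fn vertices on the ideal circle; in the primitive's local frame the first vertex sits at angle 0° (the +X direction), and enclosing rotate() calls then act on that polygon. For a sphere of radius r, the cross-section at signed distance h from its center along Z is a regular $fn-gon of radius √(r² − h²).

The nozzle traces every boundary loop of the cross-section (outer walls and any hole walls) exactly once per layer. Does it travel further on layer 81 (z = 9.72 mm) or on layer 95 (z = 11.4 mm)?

Layer 81 (z = 9.72): the r=9.5 sphere contributes a regular 12-gon of circumradius √(9.5²−0.22²) = 9.497 (perimeter = 2·12·9.497·sin(180°/12) = 58.99 mm); the r=12 sphere at (-1, -3) slices to a regular 12-gon of circumradius 5.393 (√(r²−h²) with h=10.72 from center) (perimeter = 2·12·5.393·sin(180°/12) = 33.50 mm); Taking the first minus the rest: starting from the r=9.5 sphere, the r=12 sphere at (-1, -3) lies wholly inside it (removes its full 87.24 mm² and its 33.50 mm outline becomes a hole wall) — boundary (outer + 1 inner loop) = 92.49 mm. So its perimeter = 92.49 mm. Layer 95 (z = 11.4): the r=9.5 sphere slices to a regular 12-gon of circumradius 9.308 (√(r²−h²) with h=1.9 from center) (perimeter = 2·12·9.308·sin(180°/12) = 57.82 mm); the sphere at (-1, -3) is absent (|z−center|=12.400 > r=12); Subtracting the remaining from the first: none of the subtracted shapes is present at this height, so the r=9.5 sphere is unchanged — boundary = 57.82 mm. So its perimeter = 57.82 mm. Layer 81 is larger (92.49 vs 57.82 mm).

layer 81 (z = 9.72 mm)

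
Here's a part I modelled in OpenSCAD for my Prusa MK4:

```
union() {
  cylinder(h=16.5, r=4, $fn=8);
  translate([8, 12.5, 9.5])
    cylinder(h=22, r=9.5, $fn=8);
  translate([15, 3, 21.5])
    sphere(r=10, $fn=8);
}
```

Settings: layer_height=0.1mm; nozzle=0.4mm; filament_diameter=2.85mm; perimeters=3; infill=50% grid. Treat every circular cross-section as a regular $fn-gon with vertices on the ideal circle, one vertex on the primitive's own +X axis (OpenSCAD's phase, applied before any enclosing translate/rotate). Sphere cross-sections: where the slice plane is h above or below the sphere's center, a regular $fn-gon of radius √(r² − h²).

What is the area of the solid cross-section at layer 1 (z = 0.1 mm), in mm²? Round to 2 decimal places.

45.25 mm²

At z = 0.1 mm: the r=4 cylinder contributes a regular 8-gon of circumradius 4 (area = (8/2)·4.000²·sin(360°/8) = 45.25 mm²); the cylinder at (8, 12.5) is absent (z outside [9.5, 31.5]); the sphere at (15, 3) is absent (|z−center|=21.400 > r=10); Merging all regions: only the r=4 cylinder is present, so the union is just that shape — area = 45.25 mm². Overall, the cross-section is a single solid region. Net area = 45.25 mm².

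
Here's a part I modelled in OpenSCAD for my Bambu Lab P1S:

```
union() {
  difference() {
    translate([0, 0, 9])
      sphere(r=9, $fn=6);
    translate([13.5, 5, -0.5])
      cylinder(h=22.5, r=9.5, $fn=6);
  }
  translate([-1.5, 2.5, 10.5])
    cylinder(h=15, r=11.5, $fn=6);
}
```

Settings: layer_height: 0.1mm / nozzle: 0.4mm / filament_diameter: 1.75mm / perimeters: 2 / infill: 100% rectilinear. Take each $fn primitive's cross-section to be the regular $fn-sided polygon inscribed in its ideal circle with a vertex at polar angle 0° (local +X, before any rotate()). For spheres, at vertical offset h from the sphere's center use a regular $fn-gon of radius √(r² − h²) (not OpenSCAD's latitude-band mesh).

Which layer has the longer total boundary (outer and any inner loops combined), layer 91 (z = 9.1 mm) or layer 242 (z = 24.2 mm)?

layer 242 (z = 24.2 mm)

Layer 91 (z = 9.1): the r=9 sphere contributes a regular 6-gon of circumradius √(9²−0.1²) = 8.999 (perimeter = 2·6·8.999·sin(180°/6) = 54.00 mm); the r=9.5 cylinder at (13.5, 5) gives a regular 6-gon of circumradius 9.5 (constant along its height) (perimeter = 2·6·9.500·sin(180°/6) = 57.00 mm); Taking the first minus the rest: starting from the r=9 sphere, the r=9.5 cylinder at (13.5, 5) partially overlaps it — only the 14.43 mm² overlap (of its 234.48 mm²) is removed, clipping the outline — boundary = 54.00 mm; the cylinder at (-1.5, 2.5) does not reach this height (z outside [10.5, 25.5]); Combining (union): only that combined region is present, so the union is just that shape — boundary = 54.00 mm. So its perimeter = 54.00 mm. Layer 242 (z = 24.2): the sphere is not intersected at this z (|z−center|=15.200 > r=9); the cylinder at (13.5, 5) is not intersected at this z (z outside [-0.5, 22]); After the difference (first − rest): the first operand is absent here, so nothing remains; the cylinder at (-1.5, 2.5): section is a regular 6-gon, circumradius r=11.5 (perimeter = 2·6·11.500·sin(180°/6) = 69.00 mm); Combining (union): only the r=11.5 cylinder at (-1.5, 2.5) is present, so the union is just that shape — boundary = 69.00 mm. So its perimeter = 69.00 mm. Layer 242 is larger (69.00 vs 54.00 mm).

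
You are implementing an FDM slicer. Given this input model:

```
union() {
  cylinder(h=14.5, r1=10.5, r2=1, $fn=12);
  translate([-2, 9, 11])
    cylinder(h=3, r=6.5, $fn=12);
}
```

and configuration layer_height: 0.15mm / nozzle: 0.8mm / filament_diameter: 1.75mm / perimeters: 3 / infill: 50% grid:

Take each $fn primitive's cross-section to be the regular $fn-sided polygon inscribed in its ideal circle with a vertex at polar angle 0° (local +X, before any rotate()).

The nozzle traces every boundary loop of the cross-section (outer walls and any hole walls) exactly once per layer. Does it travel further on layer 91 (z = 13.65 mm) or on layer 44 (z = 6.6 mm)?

layer 91 (z = 13.65 mm)

Layer 91 (z = 13.65): the cone contributes a regular 12-gon of circumradius 1.557 (interpolated between r1=10.5 and r2=1 at t=0.941) (perimeter = 2·12·1.557·sin(180°/12) = 9.67 mm); the r=6.5 cylinder at (-2, 9) contributes a regular 12-gon of circumradius 6.5 (perimeter = 2·12·6.500·sin(180°/12) = 40.38 mm); Combining (union): the 2 present regions are separate (no shared area or edge), so areas and boundary lengths simply add and each stays a separate island — boundary = 50.05 mm. So its perimeter = 50.05 mm. Layer 44 (z = 6.6): the cone contributes a regular 12-gon of circumradius 6.176 (interpolated between r1=10.5 and r2=1 at t=0.455) (perimeter = 2·12·6.176·sin(180°/12) = 38.36 mm); the cylinder at (-2, 9) is not intersected at this z (z outside [11, 14]); Combining (union): only the cone is present, so the union is just that shape — boundary = 38.36 mm. So its perimeter = 38.36 mm. Layer 91 is larger (50.05 vs 38.36 mm).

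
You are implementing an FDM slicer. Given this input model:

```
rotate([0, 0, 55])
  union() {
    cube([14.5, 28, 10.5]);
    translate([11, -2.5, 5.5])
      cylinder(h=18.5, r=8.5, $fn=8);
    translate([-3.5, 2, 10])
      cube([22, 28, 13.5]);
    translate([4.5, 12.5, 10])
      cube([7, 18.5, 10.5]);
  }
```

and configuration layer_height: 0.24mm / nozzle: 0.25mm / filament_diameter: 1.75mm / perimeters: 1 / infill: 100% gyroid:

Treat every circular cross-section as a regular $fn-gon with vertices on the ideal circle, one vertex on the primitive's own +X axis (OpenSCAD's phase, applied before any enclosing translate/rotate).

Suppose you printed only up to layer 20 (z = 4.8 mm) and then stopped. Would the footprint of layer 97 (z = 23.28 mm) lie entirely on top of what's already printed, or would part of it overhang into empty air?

Compare the two slices. At z = 4.8: the 14.5×28 cube contributes its full rectangle (area 406.00 mm²); the cylinder at (11, -2.5) does not reach this height (z outside [5.5, 24]); the cube at (-3.5, 2) is not intersected at this z (z outside [10, 23.5]); the cube at (4.5, 12.5) does not reach this height (z outside [10, 20.5]); Taking the union: only the 14.5×28 cube is present, so the union is just that shape — area = 406.00 mm²; (rotated 55° about Z; rotation is an isometry so areas/perimeters/island counts are preserved). At z = 23.28: the cube does not reach this height (z outside [0, 10.5]); the r=8.5 cylinder at (11, -2.5) gives a regular 8-gon of circumradius 8.5 (constant along its height) (area = (8/2)·8.500²·sin(360°/8) = 204.35 mm²); the cube at (-3.5, 2) (footprint 22×28) is included at this height (area 616.00 mm²); the cube at (4.5, 12.5) is not intersected at this z (z outside [10, 20.5]); Merging all regions: the regions partially overlap — summed areas 820.35 mm² minus the doubly-counted overlap 34.06 mm² gives 786.29 mm² — area = 786.29 mm²; (rotated 55° about Z; rotation is an isometry so areas/perimeters/island counts are preserved). Checking containment: at z = 23.28 the cross-section extends beyond the z = 4.8 cross-section by about 388.19 mm².

part overhangs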